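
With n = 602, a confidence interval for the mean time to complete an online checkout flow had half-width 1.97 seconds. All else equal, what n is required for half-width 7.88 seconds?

Margin of error scales as 1/√n, so n₂ = n₁·(E₁/E₂)².
n₂ = 602 × (1.97/7.88)² = 602 × 0.0625 = 37.62
Round up: n₂ = 38.

38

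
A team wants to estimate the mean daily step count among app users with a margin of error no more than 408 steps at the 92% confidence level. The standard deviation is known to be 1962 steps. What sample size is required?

71

For a mean, the margin of error is E = z·σ/√n, so n = (zσ/E)².
At 92% confidence, z = 1.751.
n = (1.751 × 1962 / 408)² = 70.90
Round up: n = 71.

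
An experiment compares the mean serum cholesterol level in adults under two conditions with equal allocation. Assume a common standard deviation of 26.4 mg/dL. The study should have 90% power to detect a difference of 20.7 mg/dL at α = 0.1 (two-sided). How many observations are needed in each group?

28 per group

For two equal groups, n per group = 2·((z_{α/2} + z_β)·σ/δ)².
z_{α/2} = 1.645; z_β = 1.282 (power 90%).
n = 2 × (2.927 × 26.4 / 20.7)² = 2 × 13.94 = 27.88
Round up: n = 28 per group.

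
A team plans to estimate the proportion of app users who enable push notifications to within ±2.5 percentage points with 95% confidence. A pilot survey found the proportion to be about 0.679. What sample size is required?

For a proportion with margin E = 0.025 at 95% confidence, z = 1.960.
n = p̂(1−p̂)(z/E)² = 0.679 × 0.321 × (1.960/0.025)² = 1339.70
Round up: n = 1340.

1340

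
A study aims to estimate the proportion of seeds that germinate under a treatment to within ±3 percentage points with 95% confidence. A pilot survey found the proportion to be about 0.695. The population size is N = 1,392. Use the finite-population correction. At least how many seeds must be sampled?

For a proportion with margin E = 0.03 at 95% confidence, z = 1.960.
n = p̂(1−p̂)(z/E)² = 0.695 × 0.305 × (1.960/0.03)² = 904.80 — call this n₀.
Finite-population correction with N = 1,392: n = n₀ / (1 + (n₀−1)/N) = 904.80 / 1.649 = 548.70
Round up: n = 549.

549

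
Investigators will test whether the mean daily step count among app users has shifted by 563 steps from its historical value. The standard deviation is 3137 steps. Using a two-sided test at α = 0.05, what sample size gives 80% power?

244

For a one-sample z-test, n = ((z_{α/2} + z_β)·σ/δ)².
z_{α/2} = 1.960 (two-sided α = 0.05); z_β = 0.842 (power 80% → β = 0.2).
n = (2.802 × 3137 / 563)² = 243.75
Round up: n = 244.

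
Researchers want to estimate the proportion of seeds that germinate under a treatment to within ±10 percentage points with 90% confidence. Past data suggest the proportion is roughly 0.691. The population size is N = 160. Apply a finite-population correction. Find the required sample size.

43

For a proportion with margin E = 0.1 at 90% confidence, z = 1.645.
n = p̂(1−p̂)(z/E)² = 0.691 × 0.309 × (1.645/0.1)² = 57.78 — call this n₀.
Finite-population correction with N = 160: n = n₀ / (1 + (n₀−1)/N) = 57.78 / 1.355 = 42.64
Round up: n = 43.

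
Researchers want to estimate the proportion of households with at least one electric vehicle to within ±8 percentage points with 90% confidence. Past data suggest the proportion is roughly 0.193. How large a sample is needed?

66

For a proportion with margin E = 0.08 at 90% confidence, z = 1.645.
n = p̂(1−p̂)(z/E)² = 0.193 × 0.807 × (1.645/0.08)² = 65.85
Round up: n = 66.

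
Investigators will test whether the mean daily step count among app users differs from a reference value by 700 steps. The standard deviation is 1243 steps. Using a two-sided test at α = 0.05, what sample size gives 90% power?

For a one-sample z-test, n = ((z_{α/2} + z_β)·σ/δ)².
z_{α/2} = 1.960 (two-sided α = 0.05); z_β = 1.282 (power 90% → β = 0.1).
n = (3.242 × 1243 / 700)² = 33.14
Round up: n = 34.

34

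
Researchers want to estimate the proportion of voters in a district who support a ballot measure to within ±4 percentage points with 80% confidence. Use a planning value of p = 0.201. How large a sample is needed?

For a proportion with margin E = 0.04 at 80% confidence, z = 1.282.
n = p̂(1−p̂)(z/E)² = 0.201 × 0.799 × (1.282/0.04)² = 164.97
Round up: n = 165.

165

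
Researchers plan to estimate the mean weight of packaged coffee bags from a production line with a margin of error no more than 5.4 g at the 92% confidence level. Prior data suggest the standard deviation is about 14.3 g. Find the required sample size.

n = 22

For a mean, the margin of error is E = z·σ/√n, so n = (zσ/E)².
At 92% confidence, z = 1.751.
n = (1.751 × 14.3 / 5.4)² = 21.50
Round up: n = 22.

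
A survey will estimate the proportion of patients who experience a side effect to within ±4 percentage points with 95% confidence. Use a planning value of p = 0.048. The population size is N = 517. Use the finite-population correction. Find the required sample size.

n = 91

For a proportion with margin E = 0.04 at 95% confidence, z = 1.960.
n = p̂(1−p̂)(z/E)² = 0.048 × 0.952 × (1.960/0.04)² = 109.72 — call this n₀.
Finite-population correction with N = 517: n = n₀ / (1 + (n₀−1)/N) = 109.72 / 1.21 = 90.68
Round up: n = 91.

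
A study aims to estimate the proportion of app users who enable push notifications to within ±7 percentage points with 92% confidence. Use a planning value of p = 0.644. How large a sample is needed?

144

For a proportion with margin E = 0.07 at 92% confidence, z = 1.751.
n = p̂(1−p̂)(z/E)² = 0.644 × 0.356 × (1.751/0.07)² = 143.45
Round up: n = 144.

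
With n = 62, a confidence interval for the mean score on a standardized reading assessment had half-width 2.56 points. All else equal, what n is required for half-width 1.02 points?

Margin of error scales as 1/√n, so n₂ = n₁·(E₁/E₂)².
n₂ = 62 × (2.56/1.02)² = 62 × 6.299 = 390.54
Round up: n₂ = 391.

391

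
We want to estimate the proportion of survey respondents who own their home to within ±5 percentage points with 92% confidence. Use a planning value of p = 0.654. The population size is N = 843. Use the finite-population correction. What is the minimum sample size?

209

For a proportion with margin E = 0.05 at 92% confidence, z = 1.751.
n = p̂(1−p̂)(z/E)² = 0.654 × 0.346 × (1.751/0.05)² = 277.51 — call this n₀.
Finite-population correction with N = 843: n = n₀ / (1 + (n₀−1)/N) = 277.51 / 1.328 = 208.97
Round up: n = 209.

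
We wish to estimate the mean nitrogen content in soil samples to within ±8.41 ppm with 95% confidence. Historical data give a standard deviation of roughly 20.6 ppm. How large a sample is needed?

For a mean, the margin of error is E = z·σ/√n, so n = (zσ/E)².
At 95% confidence, z = 1.960.
n = (1.960 × 20.6 / 8.41)² = 23.05
Round up: n = 24.

n = 24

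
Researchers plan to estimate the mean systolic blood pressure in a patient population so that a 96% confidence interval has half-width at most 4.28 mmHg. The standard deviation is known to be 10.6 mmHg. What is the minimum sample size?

26

For a mean, the margin of error is E = z·σ/√n, so n = (zσ/E)².
At 96% confidence, z = 2.054.
n = (2.054 × 10.6 / 4.28)² = 25.88
Round up: n = 26.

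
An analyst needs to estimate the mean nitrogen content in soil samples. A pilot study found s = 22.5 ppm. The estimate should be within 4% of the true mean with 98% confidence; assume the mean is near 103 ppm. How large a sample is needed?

162

For a mean, the margin of error is E = z·σ/√n, so n = (zσ/E)².
At 98% confidence, z = 2.326.
E = 4% of 103 = 4.12 ppm.
n = (2.326 × 22.5 / 4.12)² = 161.36
Round up: n = 162.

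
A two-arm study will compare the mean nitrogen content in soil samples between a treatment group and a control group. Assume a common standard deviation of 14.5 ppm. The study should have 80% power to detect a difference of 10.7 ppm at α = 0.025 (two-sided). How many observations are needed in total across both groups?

70 total

For two equal groups, n per group = 2·((z_{α/2} + z_β)·σ/δ)².
z_{α/2} = 2.241; z_β = 0.842 (power 80%).
n = 2 × (3.083 × 14.5 / 10.7)² = 2 × 17.45 = 34.90
Round up: n = 35 per group.
Total across both groups: 2 × 35 = 70.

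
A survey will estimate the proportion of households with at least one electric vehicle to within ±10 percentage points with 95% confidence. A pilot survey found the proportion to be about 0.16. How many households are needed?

52

For a proportion with margin E = 0.1 at 95% confidence, z = 1.960.
n = p̂(1−p̂)(z/E)² = 0.16 × 0.84 × (1.960/0.1)² = 51.63
Round up: n = 52.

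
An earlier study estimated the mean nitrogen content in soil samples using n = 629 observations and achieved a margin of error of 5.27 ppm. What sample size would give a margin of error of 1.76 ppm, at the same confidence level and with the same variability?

Margin of error scales as 1/√n, so n₂ = n₁·(E₁/E₂)².
n₂ = 629 × (5.27/1.76)² = 629 × 8.966 = 5639.61
Round up: n₂ = 5640.

n = 5640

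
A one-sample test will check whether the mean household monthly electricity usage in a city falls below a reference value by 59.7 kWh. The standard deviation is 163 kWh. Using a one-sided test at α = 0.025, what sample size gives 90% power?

For a one-sample z-test, n = ((z_α + z_β)·σ/δ)².
z_α = 1.960 (one-sided α = 0.025); z_β = 1.282 (power 90% → β = 0.1).
n = (3.242 × 163 / 59.7)² = 78.35
Round up: n = 79.

79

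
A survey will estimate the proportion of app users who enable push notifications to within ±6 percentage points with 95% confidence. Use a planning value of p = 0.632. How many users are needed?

For a proportion with margin E = 0.06 at 95% confidence, z = 1.960.
n = p̂(1−p̂)(z/E)² = 0.632 × 0.368 × (1.960/0.06)² = 248.18
Round up: n = 249.

n = 249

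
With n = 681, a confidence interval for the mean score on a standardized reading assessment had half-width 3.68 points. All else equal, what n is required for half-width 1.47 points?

4268

Margin of error scales as 1/√n, so n₂ = n₁·(E₁/E₂)².
n₂ = 681 × (3.68/1.47)² = 681 × 6.267 = 4267.83
Round up: n₂ = 4268.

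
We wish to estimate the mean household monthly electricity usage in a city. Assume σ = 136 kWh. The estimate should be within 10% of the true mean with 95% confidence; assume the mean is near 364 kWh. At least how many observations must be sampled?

For a mean, the margin of error is E = z·σ/√n, so n = (zσ/E)².
At 95% confidence, z = 1.960.
E = 10% of 364 = 36.4 kWh.
n = (1.960 × 136 / 36.4)² = 53.63
Round up: n = 54.

n = 54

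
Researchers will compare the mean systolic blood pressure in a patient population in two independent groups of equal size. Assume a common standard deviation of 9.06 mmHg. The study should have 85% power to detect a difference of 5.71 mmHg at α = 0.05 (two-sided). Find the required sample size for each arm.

46 per group

For two equal groups, n per group = 2·((z_{α/2} + z_β)·σ/δ)².
z_{α/2} = 1.960; z_β = 1.036 (power 85%).
n = 2 × (2.996 × 9.06 / 5.71)² = 2 × 22.60 = 45.20
Round up: n = 46 per group.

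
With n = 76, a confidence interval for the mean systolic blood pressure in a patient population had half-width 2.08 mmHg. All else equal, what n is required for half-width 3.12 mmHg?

Margin of error scales as 1/√n, so n₂ = n₁·(E₁/E₂)².
n₂ = 76 × (2.08/3.12)² = 76 × 0.4444 = 33.77
Round up: n₂ = 34.

34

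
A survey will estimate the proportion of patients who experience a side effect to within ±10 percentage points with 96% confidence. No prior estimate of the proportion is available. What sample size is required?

For a proportion with margin E = 0.1 at 96% confidence, z = 2.054.
With no prior estimate, use p = 0.5, which maximizes p(1−p) at 0.25.
n = 0.25 × (z/E)² = 0.25 × (2.054/0.1)² = 105.47
Round up: n = 106.

n = 106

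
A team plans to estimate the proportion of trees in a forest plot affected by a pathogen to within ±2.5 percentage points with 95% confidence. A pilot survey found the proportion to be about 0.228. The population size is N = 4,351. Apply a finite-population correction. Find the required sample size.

867

For a proportion with margin E = 0.025 at 95% confidence, z = 1.960.
n = p̂(1−p̂)(z/E)² = 0.228 × 0.772 × (1.960/0.025)² = 1081.89 — call this n₀.
Finite-population correction with N = 4,351: n = n₀ / (1 + (n₀−1)/N) = 1081.89 / 1.248 = 866.90
Round up: n = 867.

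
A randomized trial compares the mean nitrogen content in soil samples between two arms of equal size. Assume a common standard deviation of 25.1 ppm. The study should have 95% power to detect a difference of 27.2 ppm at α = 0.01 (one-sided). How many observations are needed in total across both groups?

For two equal groups, n per group = 2·((z_α + z_β)·σ/δ)².
z_α = 2.326; z_β = 1.645 (power 95%).
n = 2 × (3.971 × 25.1 / 27.2)² = 2 × 13.43 = 26.86
Round up: n = 27 per group.
Total across both groups: 2 × 27 = 54.

54 total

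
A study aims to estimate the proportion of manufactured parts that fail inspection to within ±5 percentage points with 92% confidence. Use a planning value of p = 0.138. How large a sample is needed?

For a proportion with margin E = 0.05 at 92% confidence, z = 1.751.
n = p̂(1−p̂)(z/E)² = 0.138 × 0.862 × (1.751/0.05)² = 145.89
Round up: n = 146.

146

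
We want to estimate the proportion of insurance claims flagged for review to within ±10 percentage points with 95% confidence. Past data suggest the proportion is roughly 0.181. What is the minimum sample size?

57

For a proportion with margin E = 0.1 at 95% confidence, z = 1.960.
n = p̂(1−p̂)(z/E)² = 0.181 × 0.819 × (1.960/0.1)² = 56.95
Round up: n = 57.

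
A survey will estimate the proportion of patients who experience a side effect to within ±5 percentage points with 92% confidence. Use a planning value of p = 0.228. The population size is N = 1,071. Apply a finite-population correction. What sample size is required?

For a proportion with margin E = 0.05 at 92% confidence, z = 1.751.
n = p̂(1−p̂)(z/E)² = 0.228 × 0.772 × (1.751/0.05)² = 215.87 — call this n₀.
Finite-population correction with N = 1,071: n = n₀ / (1 + (n₀−1)/N) = 215.87 / 1.201 = 179.74
Round up: n = 180.

180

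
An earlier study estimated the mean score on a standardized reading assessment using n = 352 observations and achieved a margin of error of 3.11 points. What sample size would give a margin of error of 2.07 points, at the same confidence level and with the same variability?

Margin of error scales as 1/√n, so n₂ = n₁·(E₁/E₂)².
n₂ = 352 × (3.11/2.07)² = 352 × 2.257 = 794.46
Round up: n₂ = 795.

795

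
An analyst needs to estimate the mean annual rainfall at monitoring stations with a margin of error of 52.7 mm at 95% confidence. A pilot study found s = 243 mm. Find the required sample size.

For a mean, the margin of error is E = z·σ/√n, so n = (zσ/E)².
At 95% confidence, z = 1.960.
n = (1.960 × 243 / 52.7)² = 81.68
Round up: n = 82.

n = 82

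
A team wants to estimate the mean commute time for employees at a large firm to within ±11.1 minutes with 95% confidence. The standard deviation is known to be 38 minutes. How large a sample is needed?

46

For a mean, the margin of error is E = z·σ/√n, so n = (zσ/E)².
At 95% confidence, z = 1.960.
n = (1.960 × 38 / 11.1)² = 45.02
Round up: n = 46.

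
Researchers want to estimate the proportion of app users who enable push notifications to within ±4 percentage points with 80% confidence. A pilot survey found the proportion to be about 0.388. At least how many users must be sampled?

For a proportion with margin E = 0.04 at 80% confidence, z = 1.282.
n = p̂(1−p̂)(z/E)² = 0.388 × 0.612 × (1.282/0.04)² = 243.92
Round up: n = 244.

n = 244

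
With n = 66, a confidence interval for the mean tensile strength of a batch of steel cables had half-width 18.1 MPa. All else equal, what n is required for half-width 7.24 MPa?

413

Margin of error scales as 1/√n, so n₂ = n₁·(E₁/E₂)².
n₂ = 66 × (18.1/7.24)² = 66 × 6.25 = 412.50
Round up: n₂ = 413.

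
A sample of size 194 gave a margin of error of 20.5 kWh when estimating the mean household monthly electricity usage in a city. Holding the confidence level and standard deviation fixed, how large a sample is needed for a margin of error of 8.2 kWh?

Margin of error scales as 1/√n, so n₂ = n₁·(E₁/E₂)².
n₂ = 194 × (20.5/8.2)² = 194 × 6.25 = 1212.50
Round up: n₂ = 1213.

1213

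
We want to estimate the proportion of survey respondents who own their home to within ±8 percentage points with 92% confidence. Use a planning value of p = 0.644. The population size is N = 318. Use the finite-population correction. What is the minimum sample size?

For a proportion with margin E = 0.08 at 92% confidence, z = 1.751.
n = p̂(1−p̂)(z/E)² = 0.644 × 0.356 × (1.751/0.08)² = 109.83 — call this n₀.
Finite-population correction with N = 318: n = n₀ / (1 + (n₀−1)/N) = 109.83 / 1.342 = 81.84
Round up: n = 82.

82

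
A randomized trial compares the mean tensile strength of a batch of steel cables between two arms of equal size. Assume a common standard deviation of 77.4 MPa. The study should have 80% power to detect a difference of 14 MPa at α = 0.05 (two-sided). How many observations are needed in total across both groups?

For two equal groups, n per group = 2·((z_{α/2} + z_β)·σ/δ)².
z_{α/2} = 1.960; z_β = 0.842 (power 80%).
n = 2 × (2.802 × 77.4 / 14)² = 2 × 239.97 = 479.94
Round up: n = 480 per group.
Total across both groups: 2 × 480 = 960.

960 total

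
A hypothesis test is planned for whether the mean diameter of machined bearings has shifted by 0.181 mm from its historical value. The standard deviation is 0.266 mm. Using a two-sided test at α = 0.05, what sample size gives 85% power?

For a one-sample z-test, n = ((z_{α/2} + z_β)·σ/δ)².
z_{α/2} = 1.960 (two-sided α = 0.05); z_β = 1.036 (power 85% → β = 0.15).
n = (2.996 × 0.266 / 0.181)² = 19.39
Round up: n = 20.

20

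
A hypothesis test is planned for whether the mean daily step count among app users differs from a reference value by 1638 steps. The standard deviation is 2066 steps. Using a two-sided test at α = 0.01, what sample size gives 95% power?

29

For a one-sample z-test, n = ((z_{α/2} + z_β)·σ/δ)².
z_{α/2} = 2.576 (two-sided α = 0.01); z_β = 1.645 (power 95% → β = 0.05).
n = (4.221 × 2066 / 1638)² = 28.34
Round up: n = 29.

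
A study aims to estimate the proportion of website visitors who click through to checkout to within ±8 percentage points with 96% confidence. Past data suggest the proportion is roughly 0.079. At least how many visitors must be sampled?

n = 48

For a proportion with margin E = 0.08 at 96% confidence, z = 2.054.
n = p̂(1−p̂)(z/E)² = 0.079 × 0.921 × (2.054/0.08)² = 47.96
Round up: n = 48.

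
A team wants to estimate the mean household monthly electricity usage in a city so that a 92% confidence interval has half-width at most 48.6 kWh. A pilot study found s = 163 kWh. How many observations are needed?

For a mean, the margin of error is E = z·σ/√n, so n = (zσ/E)².
At 92% confidence, z = 1.751.
n = (1.751 × 163 / 48.6)² = 34.49
Round up: n = 35.

35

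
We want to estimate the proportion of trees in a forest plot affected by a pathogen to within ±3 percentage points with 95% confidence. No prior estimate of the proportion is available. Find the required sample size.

n = 1068

For a proportion with margin E = 0.03 at 95% confidence, z = 1.960.
With no prior estimate, use p = 0.5, which maximizes p(1−p) at 0.25.
n = 0.25 × (z/E)² = 0.25 × (1.960/0.03)² = 1067.11
Round up: n = 1068.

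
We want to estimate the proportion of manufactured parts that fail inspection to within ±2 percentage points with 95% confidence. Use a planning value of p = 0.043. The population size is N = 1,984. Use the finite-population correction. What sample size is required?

330

For a proportion with margin E = 0.02 at 95% confidence, z = 1.960.
n = p̂(1−p̂)(z/E)² = 0.043 × 0.957 × (1.960/0.02)² = 395.21 — call this n₀.
Finite-population correction with N = 1,984: n = n₀ / (1 + (n₀−1)/N) = 395.21 / 1.199 = 329.62
Round up: n = 330.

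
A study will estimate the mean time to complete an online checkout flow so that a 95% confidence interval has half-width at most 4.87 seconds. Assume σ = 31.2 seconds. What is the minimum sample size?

158

For a mean, the margin of error is E = z·σ/√n, so n = (zσ/E)².
At 95% confidence, z = 1.960.
n = (1.960 × 31.2 / 4.87)² = 157.68
Round up: n = 158.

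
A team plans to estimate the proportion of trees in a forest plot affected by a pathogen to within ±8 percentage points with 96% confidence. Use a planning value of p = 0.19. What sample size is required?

For a proportion with margin E = 0.08 at 96% confidence, z = 2.054.
n = p̂(1−p̂)(z/E)² = 0.19 × 0.81 × (2.054/0.08)² = 101.45
Round up: n = 102.

n = 102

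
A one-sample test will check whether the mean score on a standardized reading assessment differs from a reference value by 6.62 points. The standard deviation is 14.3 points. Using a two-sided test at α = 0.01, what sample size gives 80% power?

n = 55

For a one-sample z-test, n = ((z_{α/2} + z_β)·σ/δ)².
z_{α/2} = 2.576 (two-sided α = 0.01); z_β = 0.842 (power 80% → β = 0.2).
n = (3.418 × 14.3 / 6.62)² = 54.51
Round up: n = 55.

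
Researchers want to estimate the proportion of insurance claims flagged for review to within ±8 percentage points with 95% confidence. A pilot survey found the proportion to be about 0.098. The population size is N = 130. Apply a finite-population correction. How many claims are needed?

n = 38

For a proportion with margin E = 0.08 at 95% confidence, z = 1.960.
n = p̂(1−p̂)(z/E)² = 0.098 × 0.902 × (1.960/0.08)² = 53.06 — call this n₀.
Finite-population correction with N = 130: n = n₀ / (1 + (n₀−1)/N) = 53.06 / 1.4 = 37.90
Round up: n = 38.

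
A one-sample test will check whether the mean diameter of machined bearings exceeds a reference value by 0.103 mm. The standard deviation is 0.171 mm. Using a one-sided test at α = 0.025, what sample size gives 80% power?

22

For a one-sample z-test, n = ((z_α + z_β)·σ/δ)².
z_α = 1.960 (one-sided α = 0.025); z_β = 0.842 (power 80% → β = 0.2).
n = (2.802 × 0.171 / 0.103)² = 21.64
Round up: n = 22.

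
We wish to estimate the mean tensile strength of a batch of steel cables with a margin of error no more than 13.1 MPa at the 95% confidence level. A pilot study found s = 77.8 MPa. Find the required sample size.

For a mean, the margin of error is E = z·σ/√n, so n = (zσ/E)².
At 95% confidence, z = 1.960.
n = (1.960 × 77.8 / 13.1)² = 135.50
Round up: n = 136.

136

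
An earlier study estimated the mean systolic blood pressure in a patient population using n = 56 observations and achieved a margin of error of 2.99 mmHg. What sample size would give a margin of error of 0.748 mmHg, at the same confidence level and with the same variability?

Margin of error scales as 1/√n, so n₂ = n₁·(E₁/E₂)².
n₂ = 56 × (2.99/0.748)² = 56 × 15.98 = 894.88
Round up: n₂ = 895.

895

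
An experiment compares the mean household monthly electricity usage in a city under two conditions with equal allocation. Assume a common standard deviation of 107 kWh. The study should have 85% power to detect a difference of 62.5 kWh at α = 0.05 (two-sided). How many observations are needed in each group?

53 per group

For two equal groups, n per group = 2·((z_{α/2} + z_β)·σ/δ)².
z_{α/2} = 1.960; z_β = 1.036 (power 85%).
n = 2 × (2.996 × 107 / 62.5)² = 2 × 26.31 = 52.62
Round up: n = 53 per group.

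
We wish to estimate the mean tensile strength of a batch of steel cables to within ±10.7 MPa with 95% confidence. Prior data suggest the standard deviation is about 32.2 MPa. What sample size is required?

For a mean, the margin of error is E = z·σ/√n, so n = (zσ/E)².
At 95% confidence, z = 1.960.
n = (1.960 × 32.2 / 10.7)² = 34.79
Round up: n = 35.

35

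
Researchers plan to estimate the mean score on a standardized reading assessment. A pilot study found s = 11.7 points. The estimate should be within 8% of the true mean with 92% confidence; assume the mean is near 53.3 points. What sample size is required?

24

For a mean, the margin of error is E = z·σ/√n, so n = (zσ/E)².
At 92% confidence, z = 1.751.
E = 8% of 53.3 = 4.264 points.
n = (1.751 × 11.7 / 4.264)² = 23.08
Round up: n = 24.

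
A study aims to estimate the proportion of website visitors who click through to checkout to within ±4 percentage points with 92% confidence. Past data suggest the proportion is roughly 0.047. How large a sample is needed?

For a proportion with margin E = 0.04 at 92% confidence, z = 1.751.
n = p̂(1−p̂)(z/E)² = 0.047 × 0.953 × (1.751/0.04)² = 85.83
Round up: n = 86.

86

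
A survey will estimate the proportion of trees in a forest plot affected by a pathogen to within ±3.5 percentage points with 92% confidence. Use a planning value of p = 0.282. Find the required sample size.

507

For a proportion with margin E = 0.035 at 92% confidence, z = 1.751.
n = p̂(1−p̂)(z/E)² = 0.282 × 0.718 × (1.751/0.035)² = 506.77
Round up: n = 507.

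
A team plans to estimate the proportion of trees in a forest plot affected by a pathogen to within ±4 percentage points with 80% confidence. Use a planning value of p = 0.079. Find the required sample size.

For a proportion with margin E = 0.04 at 80% confidence, z = 1.282.
n = p̂(1−p̂)(z/E)² = 0.079 × 0.921 × (1.282/0.04)² = 74.74
Round up: n = 75.

75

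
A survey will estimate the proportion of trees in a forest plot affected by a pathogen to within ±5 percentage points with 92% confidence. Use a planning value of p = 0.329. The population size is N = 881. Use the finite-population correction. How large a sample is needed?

For a proportion with margin E = 0.05 at 92% confidence, z = 1.751.
n = p̂(1−p̂)(z/E)² = 0.329 × 0.671 × (1.751/0.05)² = 270.74 — call this n₀.
Finite-population correction with N = 881: n = n₀ / (1 + (n₀−1)/N) = 270.74 / 1.306 = 207.30
Round up: n = 208.

208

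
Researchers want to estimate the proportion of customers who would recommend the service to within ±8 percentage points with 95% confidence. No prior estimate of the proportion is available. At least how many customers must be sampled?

For a proportion with margin E = 0.08 at 95% confidence, z = 1.960.
With no prior estimate, use p = 0.5, which maximizes p(1−p) at 0.25.
n = 0.25 × (z/E)² = 0.25 × (1.960/0.08)² = 150.06
Round up: n = 151.

151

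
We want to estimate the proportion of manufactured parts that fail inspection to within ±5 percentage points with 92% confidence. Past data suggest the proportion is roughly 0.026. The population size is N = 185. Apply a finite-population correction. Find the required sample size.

27

For a proportion with margin E = 0.05 at 92% confidence, z = 1.751.
n = p̂(1−p̂)(z/E)² = 0.026 × 0.974 × (1.751/0.05)² = 31.06 — call this n₀.
Finite-population correction with N = 185: n = n₀ / (1 + (n₀−1)/N) = 31.06 / 1.162 = 26.73
Round up: n = 27.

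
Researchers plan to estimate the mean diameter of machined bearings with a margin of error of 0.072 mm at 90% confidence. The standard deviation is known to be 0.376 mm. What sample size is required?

n = 74

For a mean, the margin of error is E = z·σ/√n, so n = (zσ/E)².
At 90% confidence, z = 1.645.
n = (1.645 × 0.376 / 0.072)² = 73.80
Round up: n = 74.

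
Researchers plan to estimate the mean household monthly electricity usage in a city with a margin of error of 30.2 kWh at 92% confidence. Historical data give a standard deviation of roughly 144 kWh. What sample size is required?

n = 70

For a mean, the margin of error is E = z·σ/√n, so n = (zσ/E)².
At 92% confidence, z = 1.751.
n = (1.751 × 144 / 30.2)² = 69.71
Round up: n = 70.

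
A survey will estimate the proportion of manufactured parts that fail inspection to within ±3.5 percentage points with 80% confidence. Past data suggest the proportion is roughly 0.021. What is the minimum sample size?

For a proportion with margin E = 0.035 at 80% confidence, z = 1.282.
n = p̂(1−p̂)(z/E)² = 0.021 × 0.979 × (1.282/0.035)² = 27.58
Round up: n = 28.

28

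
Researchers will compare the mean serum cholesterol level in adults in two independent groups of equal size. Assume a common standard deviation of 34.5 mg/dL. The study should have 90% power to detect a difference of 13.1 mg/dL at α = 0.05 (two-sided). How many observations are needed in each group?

For two equal groups, n per group = 2·((z_{α/2} + z_β)·σ/δ)².
z_{α/2} = 1.960; z_β = 1.282 (power 90%).
n = 2 × (3.242 × 34.5 / 13.1)² = 2 × 72.90 = 145.80
Round up: n = 146 per group.

146 per group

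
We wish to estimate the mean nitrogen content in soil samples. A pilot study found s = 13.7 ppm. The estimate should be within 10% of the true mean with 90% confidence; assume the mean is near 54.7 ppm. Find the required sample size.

17

For a mean, the margin of error is E = z·σ/√n, so n = (zσ/E)².
At 90% confidence, z = 1.645.
E = 10% of 54.7 = 5.47 ppm.
n = (1.645 × 13.7 / 5.47)² = 16.97
Round up: n = 17.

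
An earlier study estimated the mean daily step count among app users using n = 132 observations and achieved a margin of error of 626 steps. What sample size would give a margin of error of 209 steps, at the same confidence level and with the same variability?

1185

Margin of error scales as 1/√n, so n₂ = n₁·(E₁/E₂)².
n₂ = 132 × (626/209)² = 132 × 8.971 = 1184.17
Round up: n₂ = 1185.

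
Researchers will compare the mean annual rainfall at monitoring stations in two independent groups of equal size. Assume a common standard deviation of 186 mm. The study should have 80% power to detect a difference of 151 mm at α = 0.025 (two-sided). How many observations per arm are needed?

29 per group

For two equal groups, n per group = 2·((z_{α/2} + z_β)·σ/δ)².
z_{α/2} = 2.241; z_β = 0.842 (power 80%).
n = 2 × (3.083 × 186 / 151)² = 2 × 14.42 = 28.84
Round up: n = 29 per group.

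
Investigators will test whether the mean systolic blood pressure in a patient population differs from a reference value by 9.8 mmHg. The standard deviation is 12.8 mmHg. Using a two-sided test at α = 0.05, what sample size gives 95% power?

23

For a one-sample z-test, n = ((z_{α/2} + z_β)·σ/δ)².
z_{α/2} = 1.960 (two-sided α = 0.05); z_β = 1.645 (power 95% → β = 0.05).
n = (3.605 × 12.8 / 9.8)² = 22.17
Round up: n = 23.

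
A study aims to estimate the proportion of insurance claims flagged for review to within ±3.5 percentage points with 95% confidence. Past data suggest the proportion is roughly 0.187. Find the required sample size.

n = 477

For a proportion with margin E = 0.035 at 95% confidence, z = 1.960.
n = p̂(1−p̂)(z/E)² = 0.187 × 0.813 × (1.960/0.035)² = 476.77
Round up: n = 477.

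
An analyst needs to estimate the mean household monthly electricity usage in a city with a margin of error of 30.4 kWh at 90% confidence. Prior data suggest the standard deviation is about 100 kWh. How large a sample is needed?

n = 30

For a mean, the margin of error is E = z·σ/√n, so n = (zσ/E)².
At 90% confidence, z = 1.645.
n = (1.645 × 100 / 30.4)² = 29.28
Round up: n = 30.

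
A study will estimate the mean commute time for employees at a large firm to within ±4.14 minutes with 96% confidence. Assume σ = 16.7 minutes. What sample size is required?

69

For a mean, the margin of error is E = z·σ/√n, so n = (zσ/E)².
At 96% confidence, z = 2.054.
n = (2.054 × 16.7 / 4.14)² = 68.65
Round up: n = 69.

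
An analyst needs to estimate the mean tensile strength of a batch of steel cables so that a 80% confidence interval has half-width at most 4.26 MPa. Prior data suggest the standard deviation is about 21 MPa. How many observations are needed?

For a mean, the margin of error is E = z·σ/√n, so n = (zσ/E)².
At 80% confidence, z = 1.282.
n = (1.282 × 21 / 4.26)² = 39.94
Round up: n = 40.

40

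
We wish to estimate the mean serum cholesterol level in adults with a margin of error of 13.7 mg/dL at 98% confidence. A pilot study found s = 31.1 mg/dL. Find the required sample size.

For a mean, the margin of error is E = z·σ/√n, so n = (zσ/E)².
At 98% confidence, z = 2.326.
n = (2.326 × 31.1 / 13.7)² = 27.88
Round up: n = 28.

28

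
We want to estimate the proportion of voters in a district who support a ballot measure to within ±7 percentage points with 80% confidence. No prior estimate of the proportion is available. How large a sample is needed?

84

For a proportion with margin E = 0.07 at 80% confidence, z = 1.282.
With no prior estimate, use p = 0.5, which maximizes p(1−p) at 0.25.
n = 0.25 × (z/E)² = 0.25 × (1.282/0.07)² = 83.85
Round up: n = 84.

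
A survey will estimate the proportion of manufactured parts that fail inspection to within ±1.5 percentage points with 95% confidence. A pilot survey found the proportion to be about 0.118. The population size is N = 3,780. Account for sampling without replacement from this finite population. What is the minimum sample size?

n = 1209

For a proportion with margin E = 0.015 at 95% confidence, z = 1.960.
n = p̂(1−p̂)(z/E)² = 0.118 × 0.882 × (1.960/0.015)² = 1776.97 — call this n₀.
Finite-population correction with N = 3,780: n = n₀ / (1 + (n₀−1)/N) = 1776.97 / 1.47 = 1208.82
Round up: n = 1209.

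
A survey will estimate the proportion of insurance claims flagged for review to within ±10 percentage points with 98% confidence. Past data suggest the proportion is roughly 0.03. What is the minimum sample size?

16

For a proportion with margin E = 0.1 at 98% confidence, z = 2.326.
n = p̂(1−p̂)(z/E)² = 0.03 × 0.97 × (2.326/0.1)² = 15.74
Round up: n = 16.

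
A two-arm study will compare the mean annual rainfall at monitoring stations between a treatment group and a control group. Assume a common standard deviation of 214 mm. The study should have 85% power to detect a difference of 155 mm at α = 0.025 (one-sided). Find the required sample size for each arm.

35 per group

For two equal groups, n per group = 2·((z_α + z_β)·σ/δ)².
z_α = 1.960; z_β = 1.036 (power 85%).
n = 2 × (2.996 × 214 / 155)² = 2 × 17.11 = 34.22
Round up: n = 35 per group.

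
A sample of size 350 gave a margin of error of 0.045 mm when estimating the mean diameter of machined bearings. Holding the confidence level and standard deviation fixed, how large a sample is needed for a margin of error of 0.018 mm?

Margin of error scales as 1/√n, so n₂ = n₁·(E₁/E₂)².
n₂ = 350 × (0.045/0.018)² = 350 × 6.25 = 2187.50
Round up: n₂ = 2188.

n = 2188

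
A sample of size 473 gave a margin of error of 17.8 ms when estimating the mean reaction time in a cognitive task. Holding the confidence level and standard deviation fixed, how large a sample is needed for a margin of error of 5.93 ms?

4262

Margin of error scales as 1/√n, so n₂ = n₁·(E₁/E₂)².
n₂ = 473 × (17.8/5.93)² = 473 × 9.01 = 4261.73
Round up: n₂ = 4262.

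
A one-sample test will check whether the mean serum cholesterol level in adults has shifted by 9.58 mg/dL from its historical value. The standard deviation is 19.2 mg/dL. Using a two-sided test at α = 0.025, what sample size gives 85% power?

44

For a one-sample z-test, n = ((z_{α/2} + z_β)·σ/δ)².
z_{α/2} = 2.241 (two-sided α = 0.025); z_β = 1.036 (power 85% → β = 0.15).
n = (3.277 × 19.2 / 9.58)² = 43.13
Round up: n = 44.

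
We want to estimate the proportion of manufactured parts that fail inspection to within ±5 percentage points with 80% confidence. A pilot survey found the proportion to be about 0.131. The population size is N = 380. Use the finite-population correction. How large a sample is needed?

n = 63

For a proportion with margin E = 0.05 at 80% confidence, z = 1.282.
n = p̂(1−p̂)(z/E)² = 0.131 × 0.869 × (1.282/0.05)² = 74.84 — call this n₀.
Finite-population correction with N = 380: n = n₀ / (1 + (n₀−1)/N) = 74.84 / 1.194 = 62.68
Round up: n = 63.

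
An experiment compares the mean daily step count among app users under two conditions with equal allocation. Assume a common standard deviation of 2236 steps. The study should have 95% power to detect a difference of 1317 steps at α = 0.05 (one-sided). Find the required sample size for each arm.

For two equal groups, n per group = 2·((z_α + z_β)·σ/δ)².
z_α = 1.645; z_β = 1.645 (power 95%).
n = 2 × (3.290 × 2236 / 1317)² = 2 × 31.20 = 62.40
Round up: n = 63 per group.

63 per group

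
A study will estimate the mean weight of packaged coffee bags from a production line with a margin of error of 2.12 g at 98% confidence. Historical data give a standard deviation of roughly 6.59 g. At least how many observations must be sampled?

For a mean, the margin of error is E = z·σ/√n, so n = (zσ/E)².
At 98% confidence, z = 2.326.
n = (2.326 × 6.59 / 2.12)² = 52.28
Round up: n = 53.

53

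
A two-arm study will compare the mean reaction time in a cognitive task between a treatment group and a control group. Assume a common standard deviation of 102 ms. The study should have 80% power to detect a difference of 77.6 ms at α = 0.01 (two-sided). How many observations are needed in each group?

41 per group

For two equal groups, n per group = 2·((z_{α/2} + z_β)·σ/δ)².
z_{α/2} = 2.576; z_β = 0.842 (power 80%).
n = 2 × (3.418 × 102 / 77.6)² = 2 × 20.18 = 40.36
Round up: n = 41 per group.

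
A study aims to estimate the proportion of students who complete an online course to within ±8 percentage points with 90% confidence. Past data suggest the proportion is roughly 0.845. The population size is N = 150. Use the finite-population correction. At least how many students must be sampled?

For a proportion with margin E = 0.08 at 90% confidence, z = 1.645.
n = p̂(1−p̂)(z/E)² = 0.845 × 0.155 × (1.645/0.08)² = 55.38 — call this n₀.
Finite-population correction with N = 150: n = n₀ / (1 + (n₀−1)/N) = 55.38 / 1.363 = 40.63
Round up: n = 41.

41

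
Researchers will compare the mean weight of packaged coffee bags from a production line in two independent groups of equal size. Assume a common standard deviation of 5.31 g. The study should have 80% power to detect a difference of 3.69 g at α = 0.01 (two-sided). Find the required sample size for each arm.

For two equal groups, n per group = 2·((z_{α/2} + z_β)·σ/δ)².
z_{α/2} = 2.576; z_β = 0.842 (power 80%).
n = 2 × (3.418 × 5.31 / 3.69)² = 2 × 24.19 = 48.38
Round up: n = 49 per group.

49 per group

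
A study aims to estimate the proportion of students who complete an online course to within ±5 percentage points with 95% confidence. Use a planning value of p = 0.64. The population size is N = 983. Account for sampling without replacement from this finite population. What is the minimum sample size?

For a proportion with margin E = 0.05 at 95% confidence, z = 1.960.
n = p̂(1−p̂)(z/E)² = 0.64 × 0.36 × (1.960/0.05)² = 354.04 — call this n₀.
Finite-population correction with N = 983: n = n₀ / (1 + (n₀−1)/N) = 354.04 / 1.359 = 260.52
Round up: n = 261.

261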